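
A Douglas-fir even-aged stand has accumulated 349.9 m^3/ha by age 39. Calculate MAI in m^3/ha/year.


Formula: MAI = Total Volume / Stand Age
MAI = 349.9 m^3/ha / 39 years
MAI = 8.97 m^3/ha/year

8.97


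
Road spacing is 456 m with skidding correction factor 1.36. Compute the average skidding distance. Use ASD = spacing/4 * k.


Formula: ASD = (spacing / 4) * correction
Uncorrected distance = spacing / 4 = 456 / 4 = 114 m
ASD = 114 * 1.36 = 155 m

155


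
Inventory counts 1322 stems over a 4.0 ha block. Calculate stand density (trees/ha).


Formula: Stand Density = N_trees / Area_ha
Density = 1322 trees / 4.0 ha
Density = 331 trees/ha

331


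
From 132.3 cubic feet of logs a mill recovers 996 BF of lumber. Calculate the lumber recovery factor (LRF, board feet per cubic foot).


Formula: LRF = Lumber Output (BF) / Log Input (ft^3)
LRF = 996 BF / 132.3 ft^3
LRF = 7.53 BF/ft^3

7.53


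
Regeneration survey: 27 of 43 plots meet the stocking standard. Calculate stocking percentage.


Formula: Stocking % = stocked plots / total plots * 100
Stocking = 27 / 43 * 100
Stocking = 0.6279 * 100 = 62.8%

62.8


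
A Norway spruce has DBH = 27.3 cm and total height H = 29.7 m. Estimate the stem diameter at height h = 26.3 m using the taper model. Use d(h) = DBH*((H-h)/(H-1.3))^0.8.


Taper: d(h) = DBH * ((H - h) / (H - 1.3))^0.8
Numerator = H - h = 29.7 - 26.3 = 3.4 m
Denominator = H - 1.3 = 29.7 - 1.3 = 28.4 m
Ratio = 3.4 / 28.4 = 0.11972
d = 27.3 * 0.11972^0.8 = 5.0 cm

5.0


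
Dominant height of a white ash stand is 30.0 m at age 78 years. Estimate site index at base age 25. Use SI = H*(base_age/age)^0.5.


Formula: SI = H_dom * (base_age / age)^0.5
Age ratio = 25 / 78 = 0.32051
sqrt(age_ratio) = 0.56614
SI = 30.0 * 0.56614 = 17.0 m

17.0


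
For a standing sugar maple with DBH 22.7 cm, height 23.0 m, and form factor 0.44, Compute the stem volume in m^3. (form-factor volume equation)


Formula: V = pi * (DBH/200)^2 * H * ff
Radius = DBH/200 = 22.7/200 = 0.1135 m
Radius^2 = 0.1135^2 = 0.01288225 m^2
V = pi * 0.01288225 * 23.0 * 0.44
V = 0.41 m^3

0.41


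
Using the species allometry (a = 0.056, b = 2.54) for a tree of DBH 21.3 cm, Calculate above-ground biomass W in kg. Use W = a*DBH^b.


Formula: W = a * DBH^b  (allometric power law)
DBH^b = 21.3^2.54 = 2366.3784
W = 0.056 * 2366.3784 = 132.5 kg

132.5


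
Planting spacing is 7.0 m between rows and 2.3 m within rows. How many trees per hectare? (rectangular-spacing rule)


Formula: TPH = 10000 m^2/ha / (spacing_x * spacing_y)
Area per tree = 7.0 m * 2.3 m = 16.1 m^2
TPH = 10000 / 16.1 = 621 trees/ha

621


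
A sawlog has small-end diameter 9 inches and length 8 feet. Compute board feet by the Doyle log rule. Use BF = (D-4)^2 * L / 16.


Doyle: BF = (D - 4)^2 * L / 16
Adjusted diameter = 9 - 4 = 5 in
(D-4)^2 = 5^2 = 25
BF = 25 * 8 / 16 = 13 BF

13


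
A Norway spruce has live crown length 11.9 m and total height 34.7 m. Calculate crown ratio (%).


Formula: Crown Ratio = (Crown Length / Total Height) * 100
CR = (11.9 m / 34.7 m) * 100
CR = 0.3429 * 100 = 34.3%

34.3


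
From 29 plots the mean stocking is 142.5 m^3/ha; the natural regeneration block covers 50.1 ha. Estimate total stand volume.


Formula: Total Volume = Mean Volume per ha * Total Area
Total Volume = 142.5 m^3/ha * 50.1 ha
Total Volume = 7139 m^3

7139


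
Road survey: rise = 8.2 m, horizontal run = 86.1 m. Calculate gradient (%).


Formula: Gradient = rise / run * 100
Gradient = 8.2 / 86.1 * 100 = 9.5%

9.5


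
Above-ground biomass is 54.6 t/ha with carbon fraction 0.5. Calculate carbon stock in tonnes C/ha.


Formula: Carbon Stock = Biomass * Carbon Fraction
C = 54.6 t/ha * 0.5
C = 27.3 t C/ha

27.3


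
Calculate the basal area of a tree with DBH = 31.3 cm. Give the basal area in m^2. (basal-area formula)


Formula: BA = pi * (DBH/2)^2 / 10000  (cm^2 to m^2)
Radius = DBH/2 = 31.3/2 = 15.65 cm
BA = pi * 15.65^2 / 10000
   = 769.4467 cm^2 / 10000
   = 0.0769 m^2

0.0769


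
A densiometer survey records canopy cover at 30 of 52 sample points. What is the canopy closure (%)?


Formula: Canopy closure = covered points / total points * 100
Closure = 30 / 52 * 100
Closure = 0.5769 * 100 = 57.7%

57.7


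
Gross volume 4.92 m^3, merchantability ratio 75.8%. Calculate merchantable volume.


Formula: MV = V_total * (merchantable_pct / 100)
Merchantable fraction = 75.8% / 100 = 0.758
MV = 4.92 m^3 * 0.758 = 3.729 m^3

3.729


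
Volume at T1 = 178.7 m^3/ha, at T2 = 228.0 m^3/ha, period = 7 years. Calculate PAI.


Formula: PAI = (V_T2 - V_T1) / (T2 - T1)
Volume increment = 228.0 - 178.7 = 49.3 m^3/ha
PAI = 49.3 / 7 = 7.04 m^3/ha/year

7.04


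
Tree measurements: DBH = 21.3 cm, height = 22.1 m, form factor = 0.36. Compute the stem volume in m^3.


Formula: V = pi * (DBH/200)^2 * H * ff
Radius = DBH/200 = 21.3/200 = 0.1065 m
Radius^2 = 0.1065^2 = 0.01134225 m^2
V = pi * 0.01134225 * 22.1 * 0.36
V = 0.283 m^3

0.283


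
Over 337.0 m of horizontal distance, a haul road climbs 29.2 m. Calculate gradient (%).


Formula: Gradient = rise / run * 100
Gradient = 29.2 / 337.0 * 100 = 8.7%

8.7


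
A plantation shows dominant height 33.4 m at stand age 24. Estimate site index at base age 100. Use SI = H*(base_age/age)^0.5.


Formula: SI = H_dom * (base_age / age)^0.5
Age ratio = 100 / 24 = 4.16667
sqrt(age_ratio) = 2.04124
SI = 33.4 * 2.04124 = 68.2 m

68.2


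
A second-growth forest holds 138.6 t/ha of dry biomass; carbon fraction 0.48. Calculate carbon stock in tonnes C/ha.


Formula: Carbon Stock = Biomass * Carbon Fraction
C = 138.6 t/ha * 0.48
C = 66.5 t C/ha

66.5


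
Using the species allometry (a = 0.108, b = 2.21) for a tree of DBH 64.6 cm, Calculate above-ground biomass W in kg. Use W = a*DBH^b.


Formula: W = a * DBH^b  (allometric power law)
DBH^b = 64.6^2.21 = 10014.1448
W = 0.108 * 10014.1448 = 1081.5 kg

1081.5


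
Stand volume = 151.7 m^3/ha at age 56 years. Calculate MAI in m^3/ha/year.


Formula: MAI = Total Volume / Stand Age
MAI = 151.7 m^3/ha / 56 years
MAI = 2.71 m^3/ha/year

2.71


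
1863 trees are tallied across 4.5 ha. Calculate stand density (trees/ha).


Formula: Stand Density = N_trees / Area_ha
Density = 1863 trees / 4.5 ha
Density = 414 trees/ha

414


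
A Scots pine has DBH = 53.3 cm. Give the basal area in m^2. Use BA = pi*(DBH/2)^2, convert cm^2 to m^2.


Formula: BA = pi * (DBH/2)^2 / 10000  (cm^2 to m^2)
Radius = DBH/2 = 53.3/2 = 26.65 cm
BA = pi * 26.65^2 / 10000
   = 2231.2298 cm^2 / 10000
   = 0.2231 m^2

0.2231


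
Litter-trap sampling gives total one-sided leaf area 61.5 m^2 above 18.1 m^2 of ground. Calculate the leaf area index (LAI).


Formula: LAI = total leaf area / ground area  (dimensionless)
LAI = 61.5 m^2 / 18.1 m^2
LAI = 3.4

3.4


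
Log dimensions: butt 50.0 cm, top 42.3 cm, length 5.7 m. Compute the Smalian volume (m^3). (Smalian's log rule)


Smalian: V = (A1 + A2)/2 * L,  A = pi*(D/200)^2
A1 = pi*(50.0/200)^2 = 0.19635 m^2
A2 = pi*(42.3/200)^2 = 0.140531 m^2
V = (0.19635+0.140531)/2*5.7 = 0.9601 m^3

0.9601


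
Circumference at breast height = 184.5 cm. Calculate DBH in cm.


Formula: DBH = C / pi
DBH = 184.5 / pi
pi = 3.14159...
DBH = 58.7 cm

58.7


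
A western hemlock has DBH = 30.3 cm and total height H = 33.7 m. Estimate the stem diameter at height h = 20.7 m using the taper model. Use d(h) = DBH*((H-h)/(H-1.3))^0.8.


Taper: d(h) = DBH * ((H - h) / (H - 1.3))^0.8
Numerator = H - h = 33.7 - 20.7 = 13.0 m
Denominator = H - 1.3 = 33.7 - 1.3 = 32.4 m
Ratio = 13.0 / 32.4 = 0.40123
d = 30.3 * 0.40123^0.8 = 14.6 cm

14.6


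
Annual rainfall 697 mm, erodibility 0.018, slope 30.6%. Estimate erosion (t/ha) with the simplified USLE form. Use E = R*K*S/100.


Formula: E = R * K * S / 100  (simplified USLE)
R * K = 697 * 0.018 = 12.546
E = 12.546 * 30.6 / 100 = 3.84 t/ha

3.84


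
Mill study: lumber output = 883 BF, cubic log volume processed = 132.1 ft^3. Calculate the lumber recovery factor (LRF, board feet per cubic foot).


Formula: LRF = Lumber Output (BF) / Log Input (ft^3)
LRF = 883 BF / 132.1 ft^3
LRF = 6.68 BF/ft^3

6.68


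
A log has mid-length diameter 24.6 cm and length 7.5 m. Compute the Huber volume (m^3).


Huber: V = Am * L,  Am = pi*(Dm/200)^2
Am = pi*(24.6/200)^2 = 0.047529 m^2
V = 0.047529*7.5 = 0.3565 m^3

0.3565


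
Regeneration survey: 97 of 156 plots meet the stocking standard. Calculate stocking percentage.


Formula: Stocking % = stocked plots / total plots * 100
Stocking = 97 / 156 * 100
Stocking = 0.6218 * 100 = 62.2%

62.2


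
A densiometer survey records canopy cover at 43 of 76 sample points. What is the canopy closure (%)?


Formula: Canopy closure = covered points / total points * 100
Closure = 43 / 76 * 100
Closure = 0.5658 * 100 = 56.6%

56.6


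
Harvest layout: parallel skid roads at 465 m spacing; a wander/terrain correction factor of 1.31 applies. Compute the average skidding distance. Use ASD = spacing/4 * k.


Formula: ASD = (spacing / 4) * correction
Uncorrected distance = spacing / 4 = 465 / 4 = 116.25 m
ASD = 116.25 * 1.31 = 152 m

152


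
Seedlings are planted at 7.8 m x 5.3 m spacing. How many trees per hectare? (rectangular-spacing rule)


Formula: TPH = 10000 m^2/ha / (spacing_x * spacing_y)
Area per tree = 7.8 m * 5.3 m = 41.34 m^2
TPH = 10000 / 41.34 = 242 trees/ha

242


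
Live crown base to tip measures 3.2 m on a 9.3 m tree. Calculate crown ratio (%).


Formula: Crown Ratio = (Crown Length / Total Height) * 100
CR = (3.2 m / 9.3 m) * 100
CR = 0.3441 * 100 = 34.4%

34.4


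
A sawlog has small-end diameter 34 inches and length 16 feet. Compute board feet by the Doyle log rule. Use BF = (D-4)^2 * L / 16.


Doyle: BF = (D - 4)^2 * L / 16
Adjusted diameter = 34 - 4 = 30 in
(D-4)^2 = 30^2 = 900
BF = 900 * 16 / 16 = 900 BF

900


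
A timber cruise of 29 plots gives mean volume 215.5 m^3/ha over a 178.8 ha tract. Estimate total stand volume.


Formula: Total Volume = Mean Volume per ha * Total Area
Total Volume = 215.5 m^3/ha * 178.8 ha
Total Volume = 38531 m^3

38531


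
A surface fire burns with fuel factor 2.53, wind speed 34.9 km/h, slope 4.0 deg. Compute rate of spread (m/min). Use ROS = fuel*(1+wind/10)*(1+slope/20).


Formula: ROS = fuel * (1 + wind/10) * (1 + slope/20)
Wind factor = 1 + 34.9/10 = 4.49
Slope factor = 1 + 4.0/20 = 1.2
ROS = 2.53 * 4.49 * 1.2 = 13.63 m/min

13.63


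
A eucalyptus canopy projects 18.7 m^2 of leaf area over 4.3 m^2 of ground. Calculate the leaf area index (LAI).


Formula: LAI = total leaf area / ground area  (dimensionless)
LAI = 18.7 m^2 / 4.3 m^2
LAI = 4.35

4.35


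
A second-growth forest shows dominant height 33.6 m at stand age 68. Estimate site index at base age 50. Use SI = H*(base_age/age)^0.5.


Formula: SI = H_dom * (base_age / age)^0.5
Age ratio = 50 / 68 = 0.73529
sqrt(age_ratio) = 0.85749
SI = 33.6 * 0.85749 = 28.8 m

28.8


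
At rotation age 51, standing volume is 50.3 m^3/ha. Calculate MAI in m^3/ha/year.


Formula: MAI = Total Volume / Stand Age
MAI = 50.3 m^3/ha / 51 years
MAI = 0.99 m^3/ha/year

0.99


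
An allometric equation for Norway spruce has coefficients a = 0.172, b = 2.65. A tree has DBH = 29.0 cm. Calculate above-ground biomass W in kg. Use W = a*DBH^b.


Formula: W = a * DBH^b  (allometric power law)
DBH^b = 29.0^2.65 = 7505.0691
W = 0.172 * 7505.0691 = 1290.9 kg

1290.9


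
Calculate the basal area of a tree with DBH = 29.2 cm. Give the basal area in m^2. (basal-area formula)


Formula: BA = pi * (DBH/2)^2 / 10000  (cm^2 to m^2)
Radius = DBH/2 = 29.2/2 = 14.6 cm
BA = pi * 14.6^2 / 10000
   = 669.6619 cm^2 / 10000
   = 0.067 m^2

0.067


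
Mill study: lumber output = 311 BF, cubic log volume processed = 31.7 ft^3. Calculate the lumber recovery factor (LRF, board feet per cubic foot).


Formula: LRF = Lumber Output (BF) / Log Input (ft^3)
LRF = 311 BF / 31.7 ft^3
LRF = 9.81 BF/ft^3

9.81


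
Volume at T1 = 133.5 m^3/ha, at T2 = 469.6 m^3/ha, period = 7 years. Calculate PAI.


Formula: PAI = (V_T2 - V_T1) / (T2 - T1)
Volume increment = 469.6 - 133.5 = 336.1 m^3/ha
PAI = 336.1 / 7 = 48.01 m^3/ha/year

48.01


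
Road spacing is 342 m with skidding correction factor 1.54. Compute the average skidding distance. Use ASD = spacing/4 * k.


Formula: ASD = (spacing / 4) * correction
Uncorrected distance = spacing / 4 = 342 / 4 = 85.5 m
ASD = 85.5 * 1.54 = 132 m

132


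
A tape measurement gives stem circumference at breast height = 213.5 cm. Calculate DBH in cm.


Formula: DBH = C / pi
DBH = 213.5 / pi
pi = 3.14159...
DBH = 68.0 cm

68.0


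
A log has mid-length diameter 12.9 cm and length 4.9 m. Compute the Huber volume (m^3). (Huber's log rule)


Huber: V = Am * L,  Am = pi*(Dm/200)^2
Am = pi*(12.9/200)^2 = 0.01307 m^2
V = 0.01307*4.9 = 0.064 m^3

0.064


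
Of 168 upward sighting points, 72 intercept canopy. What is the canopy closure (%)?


Formula: Canopy closure = covered points / total points * 100
Closure = 72 / 168 * 100
Closure = 0.4286 * 100 = 42.9%

42.9


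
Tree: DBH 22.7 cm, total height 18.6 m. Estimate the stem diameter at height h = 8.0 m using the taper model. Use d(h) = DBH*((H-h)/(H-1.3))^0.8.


Taper: d(h) = DBH * ((H - h) / (H - 1.3))^0.8
Numerator = H - h = 18.6 - 8.0 = 10.6 m
Denominator = H - 1.3 = 18.6 - 1.3 = 17.3 m
Ratio = 10.6 / 17.3 = 0.61272
d = 22.7 * 0.61272^0.8 = 15.3 cm

15.3


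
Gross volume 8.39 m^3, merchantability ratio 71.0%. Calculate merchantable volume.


Formula: MV = V_total * (merchantable_pct / 100)
Merchantable fraction = 71.0% / 100 = 0.71
MV = 8.39 m^3 * 0.71 = 5.957 m^3

5.957


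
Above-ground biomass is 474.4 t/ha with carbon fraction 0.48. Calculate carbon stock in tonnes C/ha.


Formula: Carbon Stock = Biomass * Carbon Fraction
C = 474.4 t/ha * 0.48
C = 227.7 t C/ha

227.7


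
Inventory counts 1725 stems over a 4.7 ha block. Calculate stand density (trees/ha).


Formula: Stand Density = N_trees / Area_ha
Density = 1725 trees / 4.7 ha
Density = 367 trees/ha

367


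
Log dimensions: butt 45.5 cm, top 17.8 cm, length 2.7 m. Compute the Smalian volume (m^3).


Smalian: V = (A1 + A2)/2 * L,  A = pi*(D/200)^2
A1 = pi*(45.5/200)^2 = 0.162597 m^2
A2 = pi*(17.8/200)^2 = 0.024885 m^2
V = (0.162597+0.024885)/2*2.7 = 0.2531 m^3

0.2531


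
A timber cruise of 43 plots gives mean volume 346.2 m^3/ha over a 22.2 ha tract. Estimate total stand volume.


Formula: Total Volume = Mean Volume per ha * Total Area
Total Volume = 346.2 m^3/ha * 22.2 ha
Total Volume = 7686 m^3

7686


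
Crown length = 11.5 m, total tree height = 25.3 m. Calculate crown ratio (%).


Formula: Crown Ratio = (Crown Length / Total Height) * 100
CR = (11.5 m / 25.3 m) * 100
CR = 0.4545 * 100 = 45.5%

45.5


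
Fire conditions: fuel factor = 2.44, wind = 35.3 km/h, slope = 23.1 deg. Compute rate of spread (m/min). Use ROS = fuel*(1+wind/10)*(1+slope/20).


Formula: ROS = fuel * (1 + wind/10) * (1 + slope/20)
Wind factor = 1 + 35.3/10 = 4.53
Slope factor = 1 + 23.1/20 = 2.155
ROS = 2.44 * 4.53 * 2.155 = 23.82 m/min

23.82


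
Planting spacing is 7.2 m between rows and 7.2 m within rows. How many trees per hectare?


Formula: TPH = 10000 m^2/ha / (spacing_x * spacing_y)
Area per tree = 7.2 m * 7.2 m = 51.84 m^2
TPH = 10000 / 51.84 = 193 trees/ha

193


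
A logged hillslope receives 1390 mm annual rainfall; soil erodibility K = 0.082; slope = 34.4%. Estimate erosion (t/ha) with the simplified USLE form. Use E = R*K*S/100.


Formula: E = R * K * S / 100  (simplified USLE)
R * K = 1390 * 0.082 = 113.98
E = 113.98 * 34.4 / 100 = 39.21 t/ha

39.21


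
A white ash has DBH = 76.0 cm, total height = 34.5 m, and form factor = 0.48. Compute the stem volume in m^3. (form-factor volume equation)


Formula: V = pi * (DBH/200)^2 * H * ff
Radius = DBH/200 = 76.0/200 = 0.38 m
Radius^2 = 0.38^2 = 0.1444 m^2
V = pi * 0.1444 * 34.5 * 0.48
V = 7.512 m^3

7.512


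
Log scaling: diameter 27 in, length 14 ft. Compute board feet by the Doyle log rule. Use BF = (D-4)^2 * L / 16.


Doyle: BF = (D - 4)^2 * L / 16
Adjusted diameter = 27 - 4 = 23 in
(D-4)^2 = 23^2 = 529
BF = 529 * 14 / 16 = 463 BF

463


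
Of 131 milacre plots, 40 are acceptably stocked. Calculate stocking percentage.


Formula: Stocking % = stocked plots / total plots * 100
Stocking = 40 / 131 * 100
Stocking = 0.3053 * 100 = 30.5%

30.5


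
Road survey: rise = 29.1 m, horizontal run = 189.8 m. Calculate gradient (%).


Formula: Gradient = rise / run * 100
Gradient = 29.1 / 189.8 * 100 = 15.3%

15.3


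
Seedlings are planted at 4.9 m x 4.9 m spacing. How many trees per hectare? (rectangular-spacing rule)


Formula: TPH = 10000 m^2/ha / (spacing_x * spacing_y)
Area per tree = 4.9 m * 4.9 m = 24.01 m^2
TPH = 10000 / 24.01 = 416 trees/ha

416


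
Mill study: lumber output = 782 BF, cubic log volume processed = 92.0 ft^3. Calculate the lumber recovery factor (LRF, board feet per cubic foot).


Formula: LRF = Lumber Output (BF) / Log Input (ft^3)
LRF = 782 BF / 92.0 ft^3
LRF = 8.5 BF/ft^3

8.5


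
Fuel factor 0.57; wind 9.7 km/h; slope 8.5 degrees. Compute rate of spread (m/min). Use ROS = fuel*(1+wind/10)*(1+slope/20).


Formula: ROS = fuel * (1 + wind/10) * (1 + slope/20)
Wind factor = 1 + 9.7/10 = 1.97
Slope factor = 1 + 8.5/20 = 1.425
ROS = 0.57 * 1.97 * 1.425 = 1.6 m/min

1.6


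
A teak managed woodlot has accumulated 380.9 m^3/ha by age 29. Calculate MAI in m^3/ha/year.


Formula: MAI = Total Volume / Stand Age
MAI = 380.9 m^3/ha / 29 years
MAI = 13.13 m^3/ha/year

13.13


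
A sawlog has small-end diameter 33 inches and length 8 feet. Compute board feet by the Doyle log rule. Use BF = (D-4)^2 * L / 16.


Doyle: BF = (D - 4)^2 * L / 16
Adjusted diameter = 33 - 4 = 29 in
(D-4)^2 = 29^2 = 841
BF = 841 * 8 / 16 = 421 BF

421


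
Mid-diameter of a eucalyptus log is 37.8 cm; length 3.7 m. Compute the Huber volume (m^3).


Huber: V = Am * L,  Am = pi*(Dm/200)^2
Am = pi*(37.8/200)^2 = 0.112221 m^2
V = 0.112221*3.7 = 0.4152 m^3

0.4152


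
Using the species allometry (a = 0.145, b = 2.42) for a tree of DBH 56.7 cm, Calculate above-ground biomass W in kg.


Formula: W = a * DBH^b  (allometric power law)
DBH^b = 56.7^2.42 = 17525.5236
W = 0.145 * 17525.5236 = 2541.2 kg

2541.2


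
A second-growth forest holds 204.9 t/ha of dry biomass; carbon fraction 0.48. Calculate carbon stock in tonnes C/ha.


Formula: Carbon Stock = Biomass * Carbon Fraction
C = 204.9 t/ha * 0.48
C = 98.4 t C/ha

98.4


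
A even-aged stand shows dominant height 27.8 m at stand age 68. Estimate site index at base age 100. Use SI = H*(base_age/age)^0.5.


Formula: SI = H_dom * (base_age / age)^0.5
Age ratio = 100 / 68 = 1.47059
sqrt(age_ratio) = 1.21268
SI = 27.8 * 1.21268 = 33.7 m

33.7


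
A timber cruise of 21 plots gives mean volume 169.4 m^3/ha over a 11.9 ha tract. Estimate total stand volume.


Formula: Total Volume = Mean Volume per ha * Total Area
Total Volume = 169.4 m^3/ha * 11.9 ha
Total Volume = 2016 m^3

2016


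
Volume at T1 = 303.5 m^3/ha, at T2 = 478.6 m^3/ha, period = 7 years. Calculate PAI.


Formula: PAI = (V_T2 - V_T1) / (T2 - T1)
Volume increment = 478.6 - 303.5 = 175.1 m^3/ha
PAI = 175.1 / 7 = 25.01 m^3/ha/year

25.01


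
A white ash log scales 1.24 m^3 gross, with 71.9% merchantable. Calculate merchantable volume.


Formula: MV = V_total * (merchantable_pct / 100)
Merchantable fraction = 71.9% / 100 = 0.719
MV = 1.24 m^3 * 0.719 = 0.892 m^3

0.892


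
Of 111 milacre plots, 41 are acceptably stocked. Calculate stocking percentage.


Formula: Stocking % = stocked plots / total plots * 100
Stocking = 41 / 111 * 100
Stocking = 0.3694 * 100 = 36.9%

36.9


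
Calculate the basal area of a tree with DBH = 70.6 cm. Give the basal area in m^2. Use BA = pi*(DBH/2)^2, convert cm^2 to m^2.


Formula: BA = pi * (DBH/2)^2 / 10000  (cm^2 to m^2)
Radius = DBH/2 = 70.6/2 = 35.3 cm
BA = pi * 35.3^2 / 10000
   = 3914.7072 cm^2 / 10000
   = 0.3915 m^2

0.3915


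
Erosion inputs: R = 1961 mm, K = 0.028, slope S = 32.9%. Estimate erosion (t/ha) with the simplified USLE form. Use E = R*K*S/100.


Formula: E = R * K * S / 100  (simplified USLE)
R * K = 1961 * 0.028 = 54.908
E = 54.908 * 32.9 / 100 = 18.06 t/ha

18.06


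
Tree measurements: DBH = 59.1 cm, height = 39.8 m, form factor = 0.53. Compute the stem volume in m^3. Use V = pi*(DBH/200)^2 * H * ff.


Formula: V = pi * (DBH/200)^2 * H * ff
Radius = DBH/200 = 59.1/200 = 0.2955 m
Radius^2 = 0.2955^2 = 0.08732025 m^2
V = pi * 0.08732025 * 39.8 * 0.53
V = 5.787 m^3

5.787


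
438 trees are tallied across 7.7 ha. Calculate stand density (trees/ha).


Formula: Stand Density = N_trees / Area_ha
Density = 438 trees / 7.7 ha
Density = 57 trees/ha

57


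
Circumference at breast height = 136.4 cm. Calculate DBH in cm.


Formula: DBH = C / pi
DBH = 136.4 / pi
pi = 3.14159...
DBH = 43.4 cm

43.4


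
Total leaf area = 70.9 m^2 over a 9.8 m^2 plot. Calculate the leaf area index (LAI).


Formula: LAI = total leaf area / ground area  (dimensionless)
LAI = 70.9 m^2 / 9.8 m^2
LAI = 7.23

7.23


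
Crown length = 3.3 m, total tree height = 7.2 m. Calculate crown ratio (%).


Formula: Crown Ratio = (Crown Length / Total Height) * 100
CR = (3.3 m / 7.2 m) * 100
CR = 0.4583 * 100 = 45.8%

45.8


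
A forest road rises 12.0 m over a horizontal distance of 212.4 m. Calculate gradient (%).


Formula: Gradient = rise / run * 100
Gradient = 12.0 / 212.4 * 100 = 5.6%

5.6


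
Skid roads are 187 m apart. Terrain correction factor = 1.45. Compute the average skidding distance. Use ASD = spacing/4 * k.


Formula: ASD = (spacing / 4) * correction
Uncorrected distance = spacing / 4 = 187 / 4 = 46.75 m
ASD = 46.75 * 1.45 = 68 m

68


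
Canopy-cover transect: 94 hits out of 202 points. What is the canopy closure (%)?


Formula: Canopy closure = covered points / total points * 100
Closure = 94 / 202 * 100
Closure = 0.4653 * 100 = 46.5%

46.5


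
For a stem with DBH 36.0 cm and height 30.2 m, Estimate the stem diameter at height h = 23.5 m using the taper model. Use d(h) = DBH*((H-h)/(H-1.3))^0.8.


Taper: d(h) = DBH * ((H - h) / (H - 1.3))^0.8
Numerator = H - h = 30.2 - 23.5 = 6.7 m
Denominator = H - 1.3 = 30.2 - 1.3 = 28.9 m
Ratio = 6.7 / 28.9 = 0.23183
d = 36.0 * 0.23183^0.8 = 11.2 cm

11.2


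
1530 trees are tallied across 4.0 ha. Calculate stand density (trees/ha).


Formula: Stand Density = N_trees / Area_ha
Density = 1530 trees / 4.0 ha
Density = 383 trees/ha

383


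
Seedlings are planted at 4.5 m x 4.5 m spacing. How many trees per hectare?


Formula: TPH = 10000 m^2/ha / (spacing_x * spacing_y)
Area per tree = 4.5 m * 4.5 m = 20.25 m^2
TPH = 10000 / 20.25 = 494 trees/ha

494


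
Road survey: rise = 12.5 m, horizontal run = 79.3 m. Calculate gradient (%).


Formula: Gradient = rise / run * 100
Gradient = 12.5 / 79.3 * 100 = 15.8%

15.8


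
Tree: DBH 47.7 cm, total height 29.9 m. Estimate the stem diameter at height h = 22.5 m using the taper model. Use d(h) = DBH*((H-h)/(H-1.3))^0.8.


Taper: d(h) = DBH * ((H - h) / (H - 1.3))^0.8
Numerator = H - h = 29.9 - 22.5 = 7.4 m
Denominator = H - 1.3 = 29.9 - 1.3 = 28.6 m
Ratio = 7.4 / 28.6 = 0.25874
d = 47.7 * 0.25874^0.8 = 16.2 cm

16.2


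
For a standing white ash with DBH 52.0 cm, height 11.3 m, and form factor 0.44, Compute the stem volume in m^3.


Formula: V = pi * (DBH/200)^2 * H * ff
Radius = DBH/200 = 52.0/200 = 0.26 m
Radius^2 = 0.26^2 = 0.0676 m^2
V = pi * 0.0676 * 11.3 * 0.44
V = 1.056 m^3

1.056


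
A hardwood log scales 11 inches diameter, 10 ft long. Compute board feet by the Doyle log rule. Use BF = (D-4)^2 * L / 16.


Doyle: BF = (D - 4)^2 * L / 16
Adjusted diameter = 11 - 4 = 7 in
(D-4)^2 = 7^2 = 49
BF = 49 * 10 / 16 = 31 BF

31


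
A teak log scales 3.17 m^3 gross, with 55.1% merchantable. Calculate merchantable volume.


Formula: MV = V_total * (merchantable_pct / 100)
Merchantable fraction = 55.1% / 100 = 0.551
MV = 3.17 m^3 * 0.551 = 1.747 m^3

1.747


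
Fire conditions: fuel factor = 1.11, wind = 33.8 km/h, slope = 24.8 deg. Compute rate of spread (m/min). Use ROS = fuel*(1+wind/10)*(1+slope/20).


Formula: ROS = fuel * (1 + wind/10) * (1 + slope/20)
Wind factor = 1 + 33.8/10 = 4.38
Slope factor = 1 + 24.8/20 = 2.24
ROS = 1.11 * 4.38 * 2.24 = 10.89 m/min

10.89


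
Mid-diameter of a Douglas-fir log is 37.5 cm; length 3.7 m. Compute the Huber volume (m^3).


Huber: V = Am * L,  Am = pi*(Dm/200)^2
Am = pi*(37.5/200)^2 = 0.110447 m^2
V = 0.110447*3.7 = 0.4087 m^3

0.4087


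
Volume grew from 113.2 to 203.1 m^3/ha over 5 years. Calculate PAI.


Formula: PAI = (V_T2 - V_T1) / (T2 - T1)
Volume increment = 203.1 - 113.2 = 89.9 m^3/ha
PAI = 89.9 / 5 = 17.98 m^3/ha/year

17.98


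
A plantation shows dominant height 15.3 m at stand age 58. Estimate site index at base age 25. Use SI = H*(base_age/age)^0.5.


Formula: SI = H_dom * (base_age / age)^0.5
Age ratio = 25 / 58 = 0.43103
sqrt(age_ratio) = 0.65653
SI = 15.3 * 0.65653 = 10.0 m

10.0


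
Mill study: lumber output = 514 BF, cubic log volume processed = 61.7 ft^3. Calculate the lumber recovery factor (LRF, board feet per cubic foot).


Formula: LRF = Lumber Output (BF) / Log Input (ft^3)
LRF = 514 BF / 61.7 ft^3
LRF = 8.33 BF/ft^3

8.33


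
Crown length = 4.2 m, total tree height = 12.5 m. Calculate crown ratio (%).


Formula: Crown Ratio = (Crown Length / Total Height) * 100
CR = (4.2 m / 12.5 m) * 100
CR = 0.336 * 100 = 33.6%

33.6


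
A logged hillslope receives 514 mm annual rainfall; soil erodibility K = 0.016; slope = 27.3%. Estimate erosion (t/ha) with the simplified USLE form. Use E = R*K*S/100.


Formula: E = R * K * S / 100  (simplified USLE)
R * K = 514 * 0.016 = 8.224
E = 8.224 * 27.3 / 100 = 2.25 t/ha

2.25


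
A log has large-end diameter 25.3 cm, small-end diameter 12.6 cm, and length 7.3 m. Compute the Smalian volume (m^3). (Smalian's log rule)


Smalian: V = (A1 + A2)/2 * L,  A = pi*(D/200)^2
A1 = pi*(25.3/200)^2 = 0.050273 m^2
A2 = pi*(12.6/200)^2 = 0.012469 m^2
V = (0.050273+0.012469)/2*7.3 = 0.229 m^3

0.229


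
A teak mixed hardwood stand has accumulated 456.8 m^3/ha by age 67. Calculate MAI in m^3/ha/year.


Formula: MAI = Total Volume / Stand Age
MAI = 456.8 m^3/ha / 67 years
MAI = 6.82 m^3/ha/year

6.82


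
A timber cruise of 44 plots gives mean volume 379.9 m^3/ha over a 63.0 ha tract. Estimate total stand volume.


Formula: Total Volume = Mean Volume per ha * Total Area
Total Volume = 379.9 m^3/ha * 63.0 ha
Total Volume = 23934 m^3

23934


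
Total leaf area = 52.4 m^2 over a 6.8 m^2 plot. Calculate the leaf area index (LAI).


Formula: LAI = total leaf area / ground area  (dimensionless)
LAI = 52.4 m^2 / 6.8 m^2
LAI = 7.71

7.71


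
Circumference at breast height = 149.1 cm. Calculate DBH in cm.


Formula: DBH = C / pi
DBH = 149.1 / pi
pi = 3.14159...
DBH = 47.5 cm

47.5


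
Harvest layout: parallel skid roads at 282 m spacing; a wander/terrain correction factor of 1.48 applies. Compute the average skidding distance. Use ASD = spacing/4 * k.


Formula: ASD = (spacing / 4) * correction
Uncorrected distance = spacing / 4 = 282 / 4 = 70.5 m
ASD = 70.5 * 1.48 = 104 m

104


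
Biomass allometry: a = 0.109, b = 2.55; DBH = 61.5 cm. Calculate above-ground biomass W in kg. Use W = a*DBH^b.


Formula: W = a * DBH^b  (allometric power law)
DBH^b = 61.5^2.55 = 36444.4621
W = 0.109 * 36444.4621 = 3972.4 kg

3972.4


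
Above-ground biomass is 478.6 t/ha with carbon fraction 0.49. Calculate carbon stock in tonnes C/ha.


Formula: Carbon Stock = Biomass * Carbon Fraction
C = 478.6 t/ha * 0.49
C = 234.5 t C/ha

234.5


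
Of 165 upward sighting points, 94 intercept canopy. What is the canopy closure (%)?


Formula: Canopy closure = covered points / total points * 100
Closure = 94 / 165 * 100
Closure = 0.5697 * 100 = 57.0%

57.0


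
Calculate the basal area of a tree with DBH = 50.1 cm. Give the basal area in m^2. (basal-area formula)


Formula: BA = pi * (DBH/2)^2 / 10000  (cm^2 to m^2)
Radius = DBH/2 = 50.1/2 = 25.05 cm
BA = pi * 25.05^2 / 10000
   = 1971.3572 cm^2 / 10000
   = 0.1971 m^2

0.1971


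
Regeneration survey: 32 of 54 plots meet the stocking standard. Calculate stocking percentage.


Formula: Stocking % = stocked plots / total plots * 100
Stocking = 32 / 54 * 100
Stocking = 0.5926 * 100 = 59.3%

59.3


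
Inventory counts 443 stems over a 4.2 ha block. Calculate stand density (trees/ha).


Formula: Stand Density = N_trees / Area_ha
Density = 443 trees / 4.2 ha
Density = 105 trees/ha

105


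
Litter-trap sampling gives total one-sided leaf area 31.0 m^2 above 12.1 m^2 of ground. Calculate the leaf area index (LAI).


Formula: LAI = total leaf area / ground area  (dimensionless)
LAI = 31.0 m^2 / 12.1 m^2
LAI = 2.56

2.56


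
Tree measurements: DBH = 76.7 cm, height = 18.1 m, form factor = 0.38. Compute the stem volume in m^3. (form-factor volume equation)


Formula: V = pi * (DBH/200)^2 * H * ff
Radius = DBH/200 = 76.7/200 = 0.3835 m
Radius^2 = 0.3835^2 = 0.14707225 m^2
V = pi * 0.14707225 * 18.1 * 0.38
V = 3.178 m^3

3.178


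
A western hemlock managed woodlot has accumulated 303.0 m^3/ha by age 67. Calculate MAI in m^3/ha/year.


Formula: MAI = Total Volume / Stand Age
MAI = 303.0 m^3/ha / 67 years
MAI = 4.52 m^3/ha/year

4.52


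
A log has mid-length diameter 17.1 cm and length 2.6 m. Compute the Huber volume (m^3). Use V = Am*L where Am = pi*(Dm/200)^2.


Huber: V = Am * L,  Am = pi*(Dm/200)^2
Am = pi*(17.1/200)^2 = 0.022966 m^2
V = 0.022966*2.6 = 0.0597 m^3

0.0597


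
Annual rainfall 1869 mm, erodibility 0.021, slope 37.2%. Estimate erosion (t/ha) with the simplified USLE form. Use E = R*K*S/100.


Formula: E = R * K * S / 100  (simplified USLE)
R * K = 1869 * 0.021 = 39.249
E = 39.249 * 37.2 / 100 = 14.6 t/ha

14.6


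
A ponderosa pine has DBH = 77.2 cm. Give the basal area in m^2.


Formula: BA = pi * (DBH/2)^2 / 10000  (cm^2 to m^2)
Radius = DBH/2 = 77.2/2 = 38.6 cm
BA = pi * 38.6^2 / 10000
   = 4680.8474 cm^2 / 10000
   = 0.4681 m^2

0.4681


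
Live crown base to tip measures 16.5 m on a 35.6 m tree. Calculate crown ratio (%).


Formula: Crown Ratio = (Crown Length / Total Height) * 100
CR = (16.5 m / 35.6 m) * 100
CR = 0.4635 * 100 = 46.3%

46.3


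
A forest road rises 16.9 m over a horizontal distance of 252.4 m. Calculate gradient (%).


Formula: Gradient = rise / run * 100
Gradient = 16.9 / 252.4 * 100 = 6.7%

6.7


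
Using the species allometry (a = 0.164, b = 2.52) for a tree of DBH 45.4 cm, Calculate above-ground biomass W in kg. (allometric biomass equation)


Formula: W = a * DBH^b  (allometric power law)
DBH^b = 45.4^2.52 = 14989.2792
W = 0.164 * 14989.2792 = 2458.2 kg

2458.2


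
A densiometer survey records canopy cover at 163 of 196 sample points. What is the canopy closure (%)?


Formula: Canopy closure = covered points / total points * 100
Closure = 163 / 196 * 100
Closure = 0.8316 * 100 = 83.2%

83.2


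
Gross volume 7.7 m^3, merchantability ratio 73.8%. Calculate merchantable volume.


Formula: MV = V_total * (merchantable_pct / 100)
Merchantable fraction = 73.8% / 100 = 0.738
MV = 7.7 m^3 * 0.738 = 5.683 m^3

5.683


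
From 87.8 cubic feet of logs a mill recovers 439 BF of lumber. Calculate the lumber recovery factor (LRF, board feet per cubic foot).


Formula: LRF = Lumber Output (BF) / Log Input (ft^3)
LRF = 439 BF / 87.8 ft^3
LRF = 5.0 BF/ft^3

5.0


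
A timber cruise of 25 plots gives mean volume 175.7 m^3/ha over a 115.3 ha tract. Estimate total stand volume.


Formula: Total Volume = Mean Volume per ha * Total Area
Total Volume = 175.7 m^3/ha * 115.3 ha
Total Volume = 20258 m^3

20258


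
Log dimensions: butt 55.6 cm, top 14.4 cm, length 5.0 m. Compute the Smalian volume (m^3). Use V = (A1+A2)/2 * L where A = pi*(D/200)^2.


Smalian: V = (A1 + A2)/2 * L,  A = pi*(D/200)^2
A1 = pi*(55.6/200)^2 = 0.242795 m^2
A2 = pi*(14.4/200)^2 = 0.016286 m^2
V = (0.242795+0.016286)/2*5.0 = 0.6477 m^3

0.6477


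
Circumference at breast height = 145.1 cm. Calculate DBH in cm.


Formula: DBH = C / pi
DBH = 145.1 / pi
pi = 3.14159...
DBH = 46.2 cm

46.2


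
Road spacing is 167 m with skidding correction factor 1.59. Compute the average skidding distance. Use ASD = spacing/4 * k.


Formula: ASD = (spacing / 4) * correction
Uncorrected distance = spacing / 4 = 167 / 4 = 41.75 m
ASD = 41.75 * 1.59 = 66 m

66


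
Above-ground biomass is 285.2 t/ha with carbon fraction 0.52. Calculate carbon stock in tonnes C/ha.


Formula: Carbon Stock = Biomass * Carbon Fraction
C = 285.2 t/ha * 0.52
C = 148.3 t C/ha

148.3


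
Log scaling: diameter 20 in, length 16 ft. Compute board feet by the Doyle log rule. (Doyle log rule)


Doyle: BF = (D - 4)^2 * L / 16
Adjusted diameter = 20 - 4 = 16 in
(D-4)^2 = 16^2 = 256
BF = 256 * 16 / 16 = 256 BF

256


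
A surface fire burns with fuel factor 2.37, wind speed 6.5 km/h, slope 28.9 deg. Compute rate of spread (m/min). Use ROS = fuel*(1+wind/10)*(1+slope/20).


Formula: ROS = fuel * (1 + wind/10) * (1 + slope/20)
Wind factor = 1 + 6.5/10 = 1.65
Slope factor = 1 + 28.9/20 = 2.445
ROS = 2.37 * 1.65 * 2.445 = 9.56 m/min

9.56


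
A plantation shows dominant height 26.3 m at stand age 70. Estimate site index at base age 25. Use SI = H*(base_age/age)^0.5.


Formula: SI = H_dom * (base_age / age)^0.5
Age ratio = 25 / 70 = 0.35714
sqrt(age_ratio) = 0.59761
SI = 26.3 * 0.59761 = 15.7 m

15.7


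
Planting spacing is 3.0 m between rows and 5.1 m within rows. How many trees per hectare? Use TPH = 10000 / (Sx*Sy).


Formula: TPH = 10000 m^2/ha / (spacing_x * spacing_y)
Area per tree = 3.0 m * 5.1 m = 15.3 m^2
TPH = 10000 / 15.3 = 654 trees/ha

654


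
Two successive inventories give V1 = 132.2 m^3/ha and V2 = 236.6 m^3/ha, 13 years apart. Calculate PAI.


Formula: PAI = (V_T2 - V_T1) / (T2 - T1)
Volume increment = 236.6 - 132.2 = 104.4 m^3/ha
PAI = 104.4 / 13 = 8.03 m^3/ha/year

8.03


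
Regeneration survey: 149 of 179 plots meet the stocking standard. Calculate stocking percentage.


Formula: Stocking % = stocked plots / total plots * 100
Stocking = 149 / 179 * 100
Stocking = 0.8324 * 100 = 83.2%

83.2


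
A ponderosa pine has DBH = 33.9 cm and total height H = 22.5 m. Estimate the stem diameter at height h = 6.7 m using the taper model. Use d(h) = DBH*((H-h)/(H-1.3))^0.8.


Taper: d(h) = DBH * ((H - h) / (H - 1.3))^0.8
Numerator = H - h = 22.5 - 6.7 = 15.8 m
Denominator = H - 1.3 = 22.5 - 1.3 = 21.2 m
Ratio = 15.8 / 21.2 = 0.74528
d = 33.9 * 0.74528^0.8 = 26.8 cm

26.8


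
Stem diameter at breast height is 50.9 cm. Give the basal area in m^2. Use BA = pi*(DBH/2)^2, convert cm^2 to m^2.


Formula: BA = pi * (DBH/2)^2 / 10000  (cm^2 to m^2)
Radius = DBH/2 = 50.9/2 = 25.45 cm
BA = pi * 25.45^2 / 10000
   = 2034.8174 cm^2 / 10000
   = 0.2035 m^2

0.2035


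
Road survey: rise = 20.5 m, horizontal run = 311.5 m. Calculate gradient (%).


Formula: Gradient = rise / run * 100
Gradient = 20.5 / 311.5 * 100 = 6.6%

6.6


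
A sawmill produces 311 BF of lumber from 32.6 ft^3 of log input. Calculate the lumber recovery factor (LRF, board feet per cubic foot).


Formula: LRF = Lumber Output (BF) / Log Input (ft^3)
LRF = 311 BF / 32.6 ft^3
LRF = 9.54 BF/ft^3

9.54


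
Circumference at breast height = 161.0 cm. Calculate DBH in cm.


Formula: DBH = C / pi
DBH = 161.0 / pi
pi = 3.14159...
DBH = 51.2 cm

51.2


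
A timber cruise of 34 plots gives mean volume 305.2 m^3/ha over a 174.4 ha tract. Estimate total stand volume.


Formula: Total Volume = Mean Volume per ha * Total Area
Total Volume = 305.2 m^3/ha * 174.4 ha
Total Volume = 53227 m^3

53227


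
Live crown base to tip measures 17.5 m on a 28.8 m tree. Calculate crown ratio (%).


Formula: Crown Ratio = (Crown Length / Total Height) * 100
CR = (17.5 m / 28.8 m) * 100
CR = 0.6076 * 100 = 60.8%

60.8


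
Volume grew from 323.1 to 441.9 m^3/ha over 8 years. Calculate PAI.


Formula: PAI = (V_T2 - V_T1) / (T2 - T1)
Volume increment = 441.9 - 323.1 = 118.8 m^3/ha
PAI = 118.8 / 8 = 14.85 m^3/ha/year

14.85


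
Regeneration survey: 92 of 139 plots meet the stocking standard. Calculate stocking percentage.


Formula: Stocking % = stocked plots / total plots * 100
Stocking = 92 / 139 * 100
Stocking = 0.6619 * 100 = 66.2%

66.2


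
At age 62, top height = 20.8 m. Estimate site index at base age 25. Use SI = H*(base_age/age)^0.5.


Formula: SI = H_dom * (base_age / age)^0.5
Age ratio = 25 / 62 = 0.40323
sqrt(age_ratio) = 0.635
SI = 20.8 * 0.635 = 13.2 m

13.2


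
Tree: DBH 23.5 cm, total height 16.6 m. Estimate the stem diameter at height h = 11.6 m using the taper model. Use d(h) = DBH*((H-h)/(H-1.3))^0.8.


Taper: d(h) = DBH * ((H - h) / (H - 1.3))^0.8
Numerator = H - h = 16.6 - 11.6 = 5.0 m
Denominator = H - 1.3 = 16.6 - 1.3 = 15.3 m
Ratio = 5.0 / 15.3 = 0.3268
d = 23.5 * 0.3268^0.8 = 9.6 cm

9.6


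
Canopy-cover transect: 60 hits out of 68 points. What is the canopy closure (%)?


Formula: Canopy closure = covered points / total points * 100
Closure = 60 / 68 * 100
Closure = 0.8824 * 100 = 88.2%

88.2


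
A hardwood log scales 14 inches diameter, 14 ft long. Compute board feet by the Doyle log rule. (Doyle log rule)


Doyle: BF = (D - 4)^2 * L / 16
Adjusted diameter = 14 - 4 = 10 in
(D-4)^2 = 10^2 = 100
BF = 100 * 14 / 16 = 88 BF

88


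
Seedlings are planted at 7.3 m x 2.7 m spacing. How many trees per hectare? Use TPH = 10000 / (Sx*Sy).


Formula: TPH = 10000 m^2/ha / (spacing_x * spacing_y)
Area per tree = 7.3 m * 2.7 m = 19.71 m^2
TPH = 10000 / 19.71 = 507 trees/ha

507


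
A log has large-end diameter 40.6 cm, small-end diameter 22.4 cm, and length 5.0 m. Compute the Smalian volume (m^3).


Smalian: V = (A1 + A2)/2 * L,  A = pi*(D/200)^2
A1 = pi*(40.6/200)^2 = 0.129462 m^2
A2 = pi*(22.4/200)^2 = 0.039408 m^2
V = (0.129462+0.039408)/2*5.0 = 0.4222 m^3

0.4222


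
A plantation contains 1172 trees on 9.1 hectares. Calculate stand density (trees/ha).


Formula: Stand Density = N_trees / Area_ha
Density = 1172 trees / 9.1 ha
Density = 129 trees/ha

129


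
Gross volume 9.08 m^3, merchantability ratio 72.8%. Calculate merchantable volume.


Formula: MV = V_total * (merchantable_pct / 100)
Merchantable fraction = 72.8% / 100 = 0.728
MV = 9.08 m^3 * 0.728 = 6.61 m^3

6.61


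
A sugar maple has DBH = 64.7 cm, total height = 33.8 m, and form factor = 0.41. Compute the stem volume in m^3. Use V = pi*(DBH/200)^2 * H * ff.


Formula: V = pi * (DBH/200)^2 * H * ff
Radius = DBH/200 = 64.7/200 = 0.3235 m
Radius^2 = 0.3235^2 = 0.10465225 m^2
V = pi * 0.10465225 * 33.8 * 0.41
V = 4.556 m^3

4.556


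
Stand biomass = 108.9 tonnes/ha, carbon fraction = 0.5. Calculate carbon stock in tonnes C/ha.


Formula: Carbon Stock = Biomass * Carbon Fraction
C = 108.9 t/ha * 0.5
C = 54.5 t C/ha

54.5


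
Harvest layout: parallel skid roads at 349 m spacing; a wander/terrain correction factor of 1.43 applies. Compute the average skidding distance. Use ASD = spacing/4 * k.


Formula: ASD = (spacing / 4) * correction
Uncorrected distance = spacing / 4 = 349 / 4 = 87.25 m
ASD = 87.25 * 1.43 = 125 m

125


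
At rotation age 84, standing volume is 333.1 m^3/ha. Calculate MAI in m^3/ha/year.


Formula: MAI = Total Volume / Stand Age
MAI = 333.1 m^3/ha / 84 years
MAI = 3.97 m^3/ha/year

3.97
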